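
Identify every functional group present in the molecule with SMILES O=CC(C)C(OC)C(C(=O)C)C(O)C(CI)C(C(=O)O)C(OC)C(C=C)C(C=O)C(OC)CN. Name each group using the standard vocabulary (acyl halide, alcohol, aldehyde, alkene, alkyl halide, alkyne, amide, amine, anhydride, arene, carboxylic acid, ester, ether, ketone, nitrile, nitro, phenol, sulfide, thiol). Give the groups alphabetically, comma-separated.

Working along the chain:
  OHC: terminal –CHO: carbonyl C bonded to H and C → aldehyde.
  CH(OCH3): pendant –OCH3: C–O–C with sp³ C, no adjacent C=O → ether.
  CH(COCH3): pendant –COCH3: carbonyl C bonded to two carbons → ketone.
  CH(OH): –OH on an sp³ carbon → alcohol (secondary).
  CH(CH2I): pendant –CH2X: halogen on sp³ carbon → alkyl halide.
  CH(COOH): pendant –COOH: carbonyl C bonded to C and –OH → carboxylic acid.
  CH(OCH3): pendant –OCH3: C–O–C with sp³ C, no adjacent C=O → ether.
  CH(CH=CH2): pendant –CH=CH2: C=C double bond → alkene.
  CH(CHO): pendant –CHO: carbonyl C bonded to C and H → aldehyde.
  CH(OCH3): pendant –OCH3: C–O–C with sp³ C, no adjacent C=O → ether.
  CH2NH2: –NH2 on an sp³ carbon with no adjacent C=O → amine.

alcohol, aldehyde, alkene, alkyl halide, amine, carboxylic acid, ether, ketone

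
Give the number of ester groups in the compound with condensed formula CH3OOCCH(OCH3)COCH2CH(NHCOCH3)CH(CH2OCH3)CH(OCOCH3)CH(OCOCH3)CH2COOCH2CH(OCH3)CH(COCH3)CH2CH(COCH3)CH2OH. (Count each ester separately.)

4

Reading the structure from left to right:
  CH3OOC: CH3O–C(=O)–: carbonyl C bonded to C and to –OCH3 → ester (not ketone + ether).
  CH(OCH3): pendant –OCH3: C–O–C with sp³ C, no adjacent C=O → ether.
  CO: –C(=O)– with carbon on both sides → ketone.
  CH(NHCOCH3): pendant –NHC(=O)CH3: N bonded to a carbonyl → amide (not amine).
  CH(CH2OCH3): pendant –CH2OCH3: C–O–C linkage → ether.
  CH(OCOCH3): pendant –OC(=O)CH3: an acyloxy group → ester.
  CH(OCOCH3): pendant –OC(=O)CH3: an acyloxy group → ester.
  CH2COOCH2: –C(=O)–O–C with C on the carbonyl side → ester.
  CH(OCH3): pendant –OCH3: C–O–C with sp³ C, no adjacent C=O → ether.
  CH(COCH3): pendant –COCH3: carbonyl C bonded to two carbons → ketone.
  CH(COCH3): pendant –COCH3: carbonyl C bonded to two carbons → ketone.
  CH2OH: –OH on an sp³ carbon → alcohol.
Ester appears at: CH3OOC, CH(OCOCH3), CH(OCOCH3), CH2COOCH2 → 4.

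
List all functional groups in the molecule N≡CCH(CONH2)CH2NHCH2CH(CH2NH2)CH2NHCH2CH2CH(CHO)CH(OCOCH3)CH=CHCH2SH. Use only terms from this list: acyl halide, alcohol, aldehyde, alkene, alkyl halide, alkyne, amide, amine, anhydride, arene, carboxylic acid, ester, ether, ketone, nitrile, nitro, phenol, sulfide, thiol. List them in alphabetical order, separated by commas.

Working along the chain:
  N≡C: N≡C–: carbon triple-bonded to nitrogen → nitrile.
  CH(CONH2): pendant –CONH2: carbonyl C bonded to C and N → amide.
  CH2NHCH2: C–N–C with sp³ carbons and no adjacent C=O → amine (secondary).
  CH(CH2NH2): pendant –CH2NH2: N on sp³ C, no adjacent C=O → amine.
  CH2NHCH2: C–N–C with sp³ carbons and no adjacent C=O → amine (secondary).
  CH(CHO): pendant –CHO: carbonyl C bonded to C and H → aldehyde.
  CH(OCOCH3): pendant –OC(=O)CH3: an acyloxy group → ester.
  CH=CH: C=C double bond → alkene.
  CH2SH: –SH on an sp³ carbon → thiol.

aldehyde, alkene, amide, amine, ester, nitrile, thiol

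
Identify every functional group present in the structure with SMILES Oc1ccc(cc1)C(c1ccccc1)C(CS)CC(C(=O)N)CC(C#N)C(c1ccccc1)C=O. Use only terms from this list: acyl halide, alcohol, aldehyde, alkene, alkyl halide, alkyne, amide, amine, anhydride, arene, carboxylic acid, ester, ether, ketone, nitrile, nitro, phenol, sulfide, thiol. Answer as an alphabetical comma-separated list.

–OH attached directly to an aromatic ring → phenol (not alcohol); the ring itself is an arene.
pendant –C6H5: benzene ring → arene.
pendant –CH2SH → thiol.
pendant –CONH2: carbonyl C bonded to C and N → amide.
pendant –C≡N: nitrile.
pendant –C6H5: benzene ring → arene.
terminal –CHO: carbonyl C bonded to H and C → aldehyde.

aldehyde, amide, arene, nitrile, phenol, thiol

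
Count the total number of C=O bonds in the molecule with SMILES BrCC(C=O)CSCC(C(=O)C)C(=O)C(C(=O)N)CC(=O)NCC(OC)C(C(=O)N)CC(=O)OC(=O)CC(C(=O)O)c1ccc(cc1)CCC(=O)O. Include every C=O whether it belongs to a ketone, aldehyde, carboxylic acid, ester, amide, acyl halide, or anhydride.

10

CH(CHO): aldehyde, 1 C=O (running total 1).
CH(COCH3): ketone, 1 C=O (running total 2).
CO: ketone, 1 C=O (running total 3).
CH(CONH2): amide, 1 C=O (running total 4).
CH2CONHCH2: amide, 1 C=O (running total 5).
CH(CONH2): amide, 1 C=O (running total 6).
CH2CO-O-COCH2: anhydride, 2 C=O (running total 8).
CH(COOH): carboxylic acid, 1 C=O (running total 9).
COOH: carboxylic acid, 1 C=O (running total 10).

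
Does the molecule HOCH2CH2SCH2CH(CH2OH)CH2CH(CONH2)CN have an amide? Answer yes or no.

yes

Reading the structure from left to right:
  HOCH2: HO– on an sp³ carbon → alcohol.
  CH2SCH2: C–S–C linkage → sulfide (thioether).
  CH(CH2OH): pendant –CH2OH on an sp³ backbone C → alcohol.
  CH(CONH2): pendant –CONH2: carbonyl C bonded to C and N → amide.
  CN: –C≡N: carbon triple-bonded to nitrogen → nitrile.
The CH(CONH2) segment supplies the amide: pendant –CONH2: carbonyl C bonded to C and N → amide.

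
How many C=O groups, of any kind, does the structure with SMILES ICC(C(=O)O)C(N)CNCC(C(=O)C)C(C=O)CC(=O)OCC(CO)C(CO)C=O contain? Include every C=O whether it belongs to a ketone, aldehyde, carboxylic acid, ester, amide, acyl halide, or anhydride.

5

CH(COOH): carboxylic acid, 1 C=O (running total 1).
CH(COCH3): ketone, 1 C=O (running total 2).
CH(CHO): aldehyde, 1 C=O (running total 3).
CH2COOCH2: ester, 1 C=O (running total 4).
CHO: aldehyde, 1 C=O (running total 5).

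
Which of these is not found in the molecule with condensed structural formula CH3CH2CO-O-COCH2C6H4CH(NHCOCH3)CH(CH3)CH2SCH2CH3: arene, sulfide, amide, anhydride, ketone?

arene: present (C6H4 — para-disubstituted benzene ring → arene).
anhydride: present (CH2CO-O-COCH2 — two acyl groups sharing one oxygen, –C(=O)–O–C(=O)– → anhydride).
sulfide: present (CH2SCH2 — C–S–C linkage → sulfide (thioether)).
amide: present (CH(NHCOCH3) — pendant –NHC(=O)CH3: N bonded to a carbonyl → amide (not amine)).
ketone: absent. In CH(NHCOCH3), the C=O is bonded to nitrogen, which defines an amide, not a ketone. In CH2CO-O-COCH2, the two C=O groups share a bridging oxygen, which is an anhydride linkage, not a ketone.

ketone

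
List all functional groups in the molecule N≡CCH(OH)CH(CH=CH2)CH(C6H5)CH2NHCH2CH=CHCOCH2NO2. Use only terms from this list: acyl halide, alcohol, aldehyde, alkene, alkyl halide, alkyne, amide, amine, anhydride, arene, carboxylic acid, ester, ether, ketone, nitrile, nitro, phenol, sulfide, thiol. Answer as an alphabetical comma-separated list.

alcohol, alkene, amine, arene, ketone, nitrile, nitro

Taking each segment in turn:
  N≡C: N≡C–: carbon triple-bonded to nitrogen → nitrile.
  CH(OH): –OH on an sp³ carbon → alcohol (secondary).
  CH(CH=CH2): pendant –CH=CH2: C=C double bond → alkene.
  CH(C6H5): pendant –C6H5: benzene ring → arene.
  CH2NHCH2: C–N–C with sp³ carbons and no adjacent C=O → amine (secondary).
  CH=CH: C=C double bond → alkene.
  CO: –C(=O)– with carbon on both sides → ketone.
  CH2NO2: –NO2 on carbon → nitro group.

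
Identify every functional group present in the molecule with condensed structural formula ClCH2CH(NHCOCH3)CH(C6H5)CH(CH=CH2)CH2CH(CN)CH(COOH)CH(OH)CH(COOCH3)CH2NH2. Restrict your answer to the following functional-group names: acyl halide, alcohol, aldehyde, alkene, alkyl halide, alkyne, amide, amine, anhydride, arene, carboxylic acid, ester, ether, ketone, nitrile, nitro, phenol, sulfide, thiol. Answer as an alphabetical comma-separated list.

alcohol, alkene, alkyl halide, amide, amine, arene, carboxylic acid, ester, nitrile

Reading the structure from left to right:
  ClCH2: halogen on an sp³ carbon → alkyl halide.
  CH(NHCOCH3): pendant –NHC(=O)CH3: N bonded to a carbonyl → amide (not amine).
  CH(C6H5): pendant –C6H5: benzene ring → arene.
  CH(CH=CH2): pendant –CH=CH2: C=C double bond → alkene.
  CH(CN): pendant –C≡N: nitrile.
  CH(COOH): pendant –COOH: carbonyl C bonded to C and –OH → carboxylic acid.
  CH(OH): –OH on an sp³ carbon → alcohol (secondary).
  CH(COOCH3): pendant –COOCH3: carbonyl C bonded to C and –OCH3 → ester.
  CH2NH2: –NH2 on an sp³ carbon with no adjacent C=O → amine.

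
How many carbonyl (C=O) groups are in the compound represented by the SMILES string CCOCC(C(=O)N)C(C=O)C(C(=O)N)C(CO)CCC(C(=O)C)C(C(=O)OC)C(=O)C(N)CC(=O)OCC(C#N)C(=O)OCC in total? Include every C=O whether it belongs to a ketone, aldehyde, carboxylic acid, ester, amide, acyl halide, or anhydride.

CH(CONH2): amide, 1 C=O (running total 1).
CH(CHO): aldehyde, 1 C=O (running total 2).
CH(CONH2): amide, 1 C=O (running total 3).
CH(COCH3): ketone, 1 C=O (running total 4).
CH(COOCH3): ester, 1 C=O (running total 5).
CO: ketone, 1 C=O (running total 6).
CH2COOCH2: ester, 1 C=O (running total 7).
COOCH2CH3: ester, 1 C=O (running total 8).

8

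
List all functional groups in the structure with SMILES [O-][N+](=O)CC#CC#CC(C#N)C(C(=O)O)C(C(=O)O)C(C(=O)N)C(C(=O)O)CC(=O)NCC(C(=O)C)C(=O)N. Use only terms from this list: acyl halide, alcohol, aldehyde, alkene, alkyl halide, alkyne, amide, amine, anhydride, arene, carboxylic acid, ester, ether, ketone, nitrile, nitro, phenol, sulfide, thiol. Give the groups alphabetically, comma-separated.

Reading the structure from left to right:
  O2NCH2: –NO2 on carbon → nitro group.
  C≡C: C≡C triple bond → alkyne.
  C≡C: C≡C triple bond → alkyne.
  CH(CN): pendant –C≡N: nitrile.
  CH(COOH): pendant –COOH: carbonyl C bonded to C and –OH → carboxylic acid.
  CH(COOH): pendant –COOH: carbonyl C bonded to C and –OH → carboxylic acid.
  CH(CONH2): pendant –CONH2: carbonyl C bonded to C and N → amide.
  CH(COOH): pendant –COOH: carbonyl C bonded to C and –OH → carboxylic acid.
  CH2CONHCH2: –C(=O)–N– linkage → amide (the N is not an amine).
  CH(COCH3): pendant –COCH3: carbonyl C bonded to two carbons → ketone.
  CONH2: –C(=O)NH2: carbonyl C bonded to C and to N → amide (the N is not a separate amine).

alkyne, amide, carboxylic acid, ketone, nitrile, nitro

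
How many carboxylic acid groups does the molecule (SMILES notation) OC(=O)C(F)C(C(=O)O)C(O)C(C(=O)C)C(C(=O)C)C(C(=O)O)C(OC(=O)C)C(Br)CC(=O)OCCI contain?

–COOH: carbonyl C bonded to –OH and C → carboxylic acid (the –OH is not a separate alcohol).
halogen on an sp³ carbon → alkyl halide.
pendant –COOH: carbonyl C bonded to C and –OH → carboxylic acid.
–OH on an sp³ carbon → alcohol (secondary).
pendant –COCH3: carbonyl C bonded to two carbons → ketone.
pendant –COCH3: carbonyl C bonded to two carbons → ketone.
pendant –COOH: carbonyl C bonded to C and –OH → carboxylic acid.
pendant –OC(=O)CH3: an acyloxy group → ester.
halogen on an sp³ carbon → alkyl halide.
–C(=O)–O–C with C on the carbonyl side → ester.
halogen on an sp³ carbon → alkyl halide.
Carboxylic acid appears at: HOOC, CH(COOH), CH(COOH) → 3.

3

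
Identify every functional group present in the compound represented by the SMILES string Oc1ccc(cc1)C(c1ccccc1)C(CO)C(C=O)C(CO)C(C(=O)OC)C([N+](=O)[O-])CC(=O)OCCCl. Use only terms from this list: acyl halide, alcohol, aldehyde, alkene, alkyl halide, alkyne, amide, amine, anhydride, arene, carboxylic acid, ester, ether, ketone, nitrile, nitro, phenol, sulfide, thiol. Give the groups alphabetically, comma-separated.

Working along the chain:
  HOC6H4: –OH attached directly to an aromatic ring → phenol (not alcohol); the ring itself is an arene.
  CH(C6H5): pendant –C6H5: benzene ring → arene.
  CH(CH2OH): pendant –CH2OH on an sp³ backbone C → alcohol.
  CH(CHO): pendant –CHO: carbonyl C bonded to C and H → aldehyde.
  CH(CH2OH): pendant –CH2OH on an sp³ backbone C → alcohol.
  CH(COOCH3): pendant –COOCH3: carbonyl C bonded to C and –OCH3 → ester.
  CH(NO2): –NO2 on an sp³ carbon → nitro (the N=O is not a carbonyl).
  CH2COOCH2: –C(=O)–O–C with C on the carbonyl side → ester.
  CH2Cl: halogen on an sp³ carbon → alkyl halide.

alcohol, aldehyde, alkyl halide, arene, ester, nitro, phenol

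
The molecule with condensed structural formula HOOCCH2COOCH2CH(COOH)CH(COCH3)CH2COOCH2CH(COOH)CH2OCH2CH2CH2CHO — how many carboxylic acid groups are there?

Working along the chain:
  HOOC: –COOH: carbonyl C bonded to –OH and C → carboxylic acid (the –OH is not a separate alcohol).
  CH2COOCH2: –C(=O)–O–C with C on the carbonyl side → ester.
  CH(COOH): pendant –COOH: carbonyl C bonded to C and –OH → carboxylic acid.
  CH(COCH3): pendant –COCH3: carbonyl C bonded to two carbons → ketone.
  CH2COOCH2: –C(=O)–O–C with C on the carbonyl side → ester.
  CH(COOH): pendant –COOH: carbonyl C bonded to C and –OH → carboxylic acid.
  CH2OCH2: C–O–C with sp³ carbons on both sides and no adjacent C=O → ether.
  CHO: terminal –CHO: carbonyl C bonded to H and C → aldehyde.
Carboxylic acid appears at: HOOC, CH(COOH), CH(COOH) → 3.

3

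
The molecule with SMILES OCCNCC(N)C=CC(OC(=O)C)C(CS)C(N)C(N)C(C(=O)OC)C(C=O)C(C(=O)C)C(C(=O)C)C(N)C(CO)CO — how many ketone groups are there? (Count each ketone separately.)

2

HO– on an sp³ carbon → alcohol.
C–N–C with sp³ carbons and no adjacent C=O → amine (secondary).
–NH2 on an sp³ carbon with no adjacent C=O → amine.
C=C double bond → alkene.
pendant –OC(=O)CH3: an acyloxy group → ester.
pendant –CH2SH → thiol.
–NH2 on an sp³ carbon with no adjacent C=O → amine.
–NH2 on an sp³ carbon with no adjacent C=O → amine.
pendant –COOCH3: carbonyl C bonded to C and –OCH3 → ester.
pendant –CHO: carbonyl C bonded to C and H → aldehyde.
pendant –COCH3: carbonyl C bonded to two carbons → ketone.
pendant –COCH3: carbonyl C bonded to two carbons → ketone.
–NH2 on an sp³ carbon with no adjacent C=O → amine.
pendant –CH2OH on an sp³ backbone C → alcohol.
–OH on an sp³ carbon → alcohol.
Ketone appears at: CH(COCH3), CH(COCH3) → 2.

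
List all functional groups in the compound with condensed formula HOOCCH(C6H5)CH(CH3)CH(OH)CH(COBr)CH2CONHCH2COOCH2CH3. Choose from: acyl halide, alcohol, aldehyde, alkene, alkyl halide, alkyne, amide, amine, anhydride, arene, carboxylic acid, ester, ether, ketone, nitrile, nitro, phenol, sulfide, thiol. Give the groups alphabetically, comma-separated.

Taking each segment in turn:
  HOOC: –COOH: carbonyl C bonded to –OH and C → carboxylic acid (the –OH is not a separate alcohol).
  CH(C6H5): pendant –C6H5: benzene ring → arene.
  CH(OH): –OH on an sp³ carbon → alcohol (secondary).
  CH(COBr): pendant –C(=O)X: carbonyl C bonded to C and halogen → acyl halide.
  CH2CONHCH2: –C(=O)–N– linkage → amide (the N is not an amine).
  COOCH2CH3: –C(=O)OCH2CH3: carbonyl C bonded to C and to –OEt → ester.

acyl halide, alcohol, amide, arene, carboxylic acid, ester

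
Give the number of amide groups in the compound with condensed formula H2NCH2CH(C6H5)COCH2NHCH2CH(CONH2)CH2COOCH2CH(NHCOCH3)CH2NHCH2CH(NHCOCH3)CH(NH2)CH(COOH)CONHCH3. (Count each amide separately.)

–NH2 on an sp³ carbon with no adjacent C=O → amine.
pendant –C6H5: benzene ring → arene.
–C(=O)– with carbon on both sides → ketone.
C–N–C with sp³ carbons and no adjacent C=O → amine (secondary).
pendant –CONH2: carbonyl C bonded to C and N → amide.
–C(=O)–O–C with C on the carbonyl side → ester.
pendant –NHC(=O)CH3: N bonded to a carbonyl → amide (not amine).
C–N–C with sp³ carbons and no adjacent C=O → amine (secondary).
pendant –NHC(=O)CH3: N bonded to a carbonyl → amide (not amine).
–NH2 on an sp³ carbon with no adjacent C=O → amine.
pendant –COOH: carbonyl C bonded to C and –OH → carboxylic acid.
–C(=O)NHCH3: carbonyl C bonded to C and to N → amide (the N is not an amine).
Amide appears at: CH(CONH2), CH(NHCOCH3), CH(NHCOCH3), CONHCH3 → 4.

4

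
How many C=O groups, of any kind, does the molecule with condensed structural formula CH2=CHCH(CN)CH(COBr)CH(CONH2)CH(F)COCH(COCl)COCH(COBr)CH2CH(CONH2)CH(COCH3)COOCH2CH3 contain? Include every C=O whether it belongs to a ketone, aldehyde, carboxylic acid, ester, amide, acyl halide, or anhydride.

9

CH(COBr): acyl halide, 1 C=O (running total 1).
CH(CONH2): amide, 1 C=O (running total 2).
CO: ketone, 1 C=O (running total 3).
CH(COCl): acyl halide, 1 C=O (running total 4).
CO: ketone, 1 C=O (running total 5).
CH(COBr): acyl halide, 1 C=O (running total 6).
CH(CONH2): amide, 1 C=O (running total 7).
CH(COCH3): ketone, 1 C=O (running total 8).
COOCH2CH3: ester, 1 C=O (running total 9).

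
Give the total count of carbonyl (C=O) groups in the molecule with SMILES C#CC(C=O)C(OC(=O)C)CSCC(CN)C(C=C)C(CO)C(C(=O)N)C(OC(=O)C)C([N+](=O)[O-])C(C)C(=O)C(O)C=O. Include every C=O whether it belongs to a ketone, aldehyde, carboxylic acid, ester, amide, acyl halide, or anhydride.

6

CH(CHO): aldehyde, 1 C=O (running total 1).
CH(OCOCH3): ester, 1 C=O (running total 2).
CH(CONH2): amide, 1 C=O (running total 3).
CH(OCOCH3): ester, 1 C=O (running total 4).
CO: ketone, 1 C=O (running total 5).
CHO: aldehyde, 1 C=O (running total 6).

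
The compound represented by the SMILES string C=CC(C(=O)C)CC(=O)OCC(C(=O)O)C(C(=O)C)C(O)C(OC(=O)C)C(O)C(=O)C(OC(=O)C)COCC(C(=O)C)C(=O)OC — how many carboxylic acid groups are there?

Reading the structure from left to right:
  CH2=CH: C=C double bond → alkene.
  CH(COCH3): pendant –COCH3: carbonyl C bonded to two carbons → ketone.
  CH2COOCH2: –C(=O)–O–C with C on the carbonyl side → ester.
  CH(COOH): pendant –COOH: carbonyl C bonded to C and –OH → carboxylic acid.
  CH(COCH3): pendant –COCH3: carbonyl C bonded to two carbons → ketone.
  CH(OH): –OH on an sp³ carbon → alcohol (secondary).
  CH(OCOCH3): pendant –OC(=O)CH3: an acyloxy group → ester.
  CH(OH): –OH on an sp³ carbon → alcohol (secondary).
  CO: –C(=O)– with carbon on both sides → ketone.
  CH(OCOCH3): pendant –OC(=O)CH3: an acyloxy group → ester.
  CH2OCH2: C–O–C with sp³ carbons on both sides and no adjacent C=O → ether.
  CH(COCH3): pendant –COCH3: carbonyl C bonded to two carbons → ketone.
  COOCH3: –C(=O)OCH3: carbonyl C bonded to C and to –OCH3 → ester (not ketone + ether).
Carboxylic acid appears at: CH(COOH) → 1.

1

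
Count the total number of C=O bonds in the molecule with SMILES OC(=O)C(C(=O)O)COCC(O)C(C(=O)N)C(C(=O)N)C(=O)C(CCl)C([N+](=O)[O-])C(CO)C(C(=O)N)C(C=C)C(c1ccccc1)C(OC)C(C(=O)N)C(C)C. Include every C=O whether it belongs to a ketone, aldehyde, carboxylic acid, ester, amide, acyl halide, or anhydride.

7

HOOC: carboxylic acid, 1 C=O (running total 1).
CH(COOH): carboxylic acid, 1 C=O (running total 2).
CH(CONH2): amide, 1 C=O (running total 3).
CH(CONH2): amide, 1 C=O (running total 4).
CO: ketone, 1 C=O (running total 5).
CH(CONH2): amide, 1 C=O (running total 6).
CH(CONH2): amide, 1 C=O (running total 7).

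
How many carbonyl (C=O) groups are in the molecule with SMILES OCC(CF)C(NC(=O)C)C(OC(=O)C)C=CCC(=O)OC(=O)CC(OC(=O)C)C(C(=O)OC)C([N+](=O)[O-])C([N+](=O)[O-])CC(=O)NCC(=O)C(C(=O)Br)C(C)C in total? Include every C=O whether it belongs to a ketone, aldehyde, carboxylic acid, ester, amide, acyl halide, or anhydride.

CH(NHCOCH3): amide, 1 C=O (running total 1).
CH(OCOCH3): ester, 1 C=O (running total 2).
CH2CO-O-COCH2: anhydride, 2 C=O (running total 4).
CH(OCOCH3): ester, 1 C=O (running total 5).
CH(COOCH3): ester, 1 C=O (running total 6).
CH2CONHCH2: amide, 1 C=O (running total 7).
CO: ketone, 1 C=O (running total 8).
CH(COBr): acyl halide, 1 C=O (running total 9).

9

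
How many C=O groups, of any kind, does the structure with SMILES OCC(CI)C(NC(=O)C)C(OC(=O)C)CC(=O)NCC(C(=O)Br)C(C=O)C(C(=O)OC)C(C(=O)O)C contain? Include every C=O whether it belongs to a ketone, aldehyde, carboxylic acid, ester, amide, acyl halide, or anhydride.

CH(NHCOCH3): amide, 1 C=O (running total 1).
CH(OCOCH3): ester, 1 C=O (running total 2).
CH2CONHCH2: amide, 1 C=O (running total 3).
CH(COBr): acyl halide, 1 C=O (running total 4).
CH(CHO): aldehyde, 1 C=O (running total 5).
CH(COOCH3): ester, 1 C=O (running total 6).
CH(COOH): carboxylic acid, 1 C=O (running total 7).

7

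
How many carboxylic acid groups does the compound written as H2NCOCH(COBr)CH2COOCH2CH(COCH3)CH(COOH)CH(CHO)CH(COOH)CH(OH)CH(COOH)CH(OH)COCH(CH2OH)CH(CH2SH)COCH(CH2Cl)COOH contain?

4

–C(=O)NH2: carbonyl C bonded to C and to N → amide (the N is not a separate amine).
pendant –C(=O)X: carbonyl C bonded to C and halogen → acyl halide.
–C(=O)–O–C with C on the carbonyl side → ester.
pendant –COCH3: carbonyl C bonded to two carbons → ketone.
pendant –COOH: carbonyl C bonded to C and –OH → carboxylic acid.
pendant –CHO: carbonyl C bonded to C and H → aldehyde.
pendant –COOH: carbonyl C bonded to C and –OH → carboxylic acid.
–OH on an sp³ carbon → alcohol (secondary).
pendant –COOH: carbonyl C bonded to C and –OH → carboxylic acid.
–OH on an sp³ carbon → alcohol (secondary).
–C(=O)– with carbon on both sides → ketone.
pendant –CH2OH on an sp³ backbone C → alcohol.
pendant –CH2SH → thiol.
–C(=O)– with carbon on both sides → ketone.
pendant –CH2X: halogen on sp³ carbon → alkyl halide.
–COOH: carbonyl C bonded to –OH and C → carboxylic acid (the –OH is not a separate alcohol).
Carboxylic acid appears at: CH(COOH), CH(COOH), CH(COOH), COOH → 4.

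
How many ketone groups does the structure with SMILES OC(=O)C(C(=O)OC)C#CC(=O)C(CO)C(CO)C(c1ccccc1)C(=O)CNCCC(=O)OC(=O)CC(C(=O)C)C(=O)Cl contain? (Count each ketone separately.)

3

–COOH: carbonyl C bonded to –OH and C → carboxylic acid (the –OH is not a separate alcohol).
pendant –COOCH3: carbonyl C bonded to C and –OCH3 → ester.
C≡C triple bond → alkyne.
–C(=O)– with carbon on both sides → ketone.
pendant –CH2OH on an sp³ backbone C → alcohol.
pendant –CH2OH on an sp³ backbone C → alcohol.
pendant –C6H5: benzene ring → arene.
–C(=O)– with carbon on both sides → ketone.
C–N–C with sp³ carbons and no adjacent C=O → amine (secondary).
two acyl groups sharing one oxygen, –C(=O)–O–C(=O)– → anhydride.
pendant –COCH3: carbonyl C bonded to two carbons → ketone.
–C(=O)Cl: carbonyl C bonded to C and to a halogen → acyl halide (not alkyl halide).
Ketone appears at: CO, CO, CH(COCH3) → 3.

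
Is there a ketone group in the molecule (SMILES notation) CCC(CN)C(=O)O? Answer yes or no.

no

Reading the structure from left to right:
  CH(CH2NH2): pendant –CH2NH2: N on sp³ C, no adjacent C=O → amine.
  COOH: –COOH: carbonyl C bonded to –OH and C → carboxylic acid (the –OH is not a separate alcohol).
In COOH, the C=O bears an –OH, making it a carboxylic acid rather than a ketone.
The groups actually present are: amine, carboxylic acid.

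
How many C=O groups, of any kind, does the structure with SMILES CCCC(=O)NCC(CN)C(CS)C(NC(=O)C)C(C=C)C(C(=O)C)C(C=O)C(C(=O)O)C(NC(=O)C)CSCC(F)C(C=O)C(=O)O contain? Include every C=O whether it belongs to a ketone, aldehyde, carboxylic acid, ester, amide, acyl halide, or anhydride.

8

CH2CONHCH2: amide, 1 C=O (running total 1).
CH(NHCOCH3): amide, 1 C=O (running total 2).
CH(COCH3): ketone, 1 C=O (running total 3).
CH(CHO): aldehyde, 1 C=O (running total 4).
CH(COOH): carboxylic acid, 1 C=O (running total 5).
CH(NHCOCH3): amide, 1 C=O (running total 6).
CH(CHO): aldehyde, 1 C=O (running total 7).
COOH: carboxylic acid, 1 C=O (running total 8).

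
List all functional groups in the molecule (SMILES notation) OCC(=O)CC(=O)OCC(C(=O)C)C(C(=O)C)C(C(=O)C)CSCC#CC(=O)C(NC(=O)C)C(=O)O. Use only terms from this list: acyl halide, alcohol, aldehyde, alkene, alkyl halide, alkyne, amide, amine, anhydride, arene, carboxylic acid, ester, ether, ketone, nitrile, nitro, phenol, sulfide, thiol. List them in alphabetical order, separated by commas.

alcohol, alkyne, amide, carboxylic acid, ester, ketone, sulfide

Working along the chain:
  HOCH2: HO– on an sp³ carbon → alcohol.
  CO: –C(=O)– with carbon on both sides → ketone.
  CH2COOCH2: –C(=O)–O–C with C on the carbonyl side → ester.
  CH(COCH3): pendant –COCH3: carbonyl C bonded to two carbons → ketone.
  CH(COCH3): pendant –COCH3: carbonyl C bonded to two carbons → ketone.
  CH(COCH3): pendant –COCH3: carbonyl C bonded to two carbons → ketone.
  CH2SCH2: C–S–C linkage → sulfide (thioether).
  C≡C: C≡C triple bond → alkyne.
  CO: –C(=O)– with carbon on both sides → ketone.
  CH(NHCOCH3): pendant –NHC(=O)CH3: N bonded to a carbonyl → amide (not amine).
  COOH: –COOH: carbonyl C bonded to –OH and C → carboxylic acid (the –OH is not a separate alcohol).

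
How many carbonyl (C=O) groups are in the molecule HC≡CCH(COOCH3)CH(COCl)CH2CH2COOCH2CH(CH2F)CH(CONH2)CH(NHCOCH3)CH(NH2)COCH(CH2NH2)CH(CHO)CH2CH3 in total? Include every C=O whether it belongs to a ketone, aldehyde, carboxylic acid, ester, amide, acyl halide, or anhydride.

7

CH(COOCH3): ester, 1 C=O (running total 1).
CH(COCl): acyl halide, 1 C=O (running total 2).
CH2COOCH2: ester, 1 C=O (running total 3).
CH(CONH2): amide, 1 C=O (running total 4).
CH(NHCOCH3): amide, 1 C=O (running total 5).
CO: ketone, 1 C=O (running total 6).
CH(CHO): aldehyde, 1 C=O (running total 7).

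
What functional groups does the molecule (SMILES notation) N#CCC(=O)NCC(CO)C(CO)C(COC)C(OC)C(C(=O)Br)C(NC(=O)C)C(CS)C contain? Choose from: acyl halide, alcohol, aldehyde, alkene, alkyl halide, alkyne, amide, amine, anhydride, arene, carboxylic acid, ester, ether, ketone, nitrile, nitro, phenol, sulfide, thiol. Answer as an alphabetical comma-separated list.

Taking each segment in turn:
  N≡C: N≡C–: carbon triple-bonded to nitrogen → nitrile.
  CH2CONHCH2: –C(=O)–N– linkage → amide (the N is not an amine).
  CH(CH2OH): pendant –CH2OH on an sp³ backbone C → alcohol.
  CH(CH2OH): pendant –CH2OH on an sp³ backbone C → alcohol.
  CH(CH2OCH3): pendant –CH2OCH3: C–O–C linkage → ether.
  CH(OCH3): pendant –OCH3: C–O–C with sp³ C, no adjacent C=O → ether.
  CH(COBr): pendant –C(=O)X: carbonyl C bonded to C and halogen → acyl halide.
  CH(NHCOCH3): pendant –NHC(=O)CH3: N bonded to a carbonyl → amide (not amine).
  CH(CH2SH): pendant –CH2SH → thiol.

acyl halide, alcohol, amide, ether, nitrile, thiol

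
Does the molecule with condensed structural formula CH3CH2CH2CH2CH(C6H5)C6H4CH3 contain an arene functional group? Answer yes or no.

Reading the structure from left to right:
  CH(C6H5): pendant –C6H5: benzene ring → arene.
  C6H4: para-disubstituted benzene ring → arene.
The CH(C6H5) segment supplies the arene: pendant –C6H5: benzene ring → arene.

yes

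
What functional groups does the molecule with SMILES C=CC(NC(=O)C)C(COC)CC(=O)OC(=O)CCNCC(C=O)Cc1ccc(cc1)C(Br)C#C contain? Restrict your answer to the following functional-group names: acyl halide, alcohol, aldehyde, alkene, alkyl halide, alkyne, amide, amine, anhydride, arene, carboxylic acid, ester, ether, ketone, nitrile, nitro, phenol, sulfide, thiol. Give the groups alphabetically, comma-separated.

aldehyde, alkene, alkyl halide, alkyne, amide, amine, anhydride, arene, ether

Reading the structure from left to right:
  CH2=CH: C=C double bond → alkene.
  CH(NHCOCH3): pendant –NHC(=O)CH3: N bonded to a carbonyl → amide (not amine).
  CH(CH2OCH3): pendant –CH2OCH3: C–O–C linkage → ether.
  CH2CO-O-COCH2: two acyl groups sharing one oxygen, –C(=O)–O–C(=O)– → anhydride.
  CH2NHCH2: C–N–C with sp³ carbons and no adjacent C=O → amine (secondary).
  CH(CHO): pendant –CHO: carbonyl C bonded to C and H → aldehyde.
  C6H4: para-disubstituted benzene ring → arene.
  CH(Br): halogen on an sp³ carbon → alkyl halide.
  C≡CH: C≡C triple bond → alkyne.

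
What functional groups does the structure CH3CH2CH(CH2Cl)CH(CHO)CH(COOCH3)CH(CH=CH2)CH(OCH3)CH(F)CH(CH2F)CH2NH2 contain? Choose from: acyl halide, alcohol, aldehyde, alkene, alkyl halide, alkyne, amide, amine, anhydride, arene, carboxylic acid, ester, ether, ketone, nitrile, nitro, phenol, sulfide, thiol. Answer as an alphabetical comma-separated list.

aldehyde, alkene, alkyl halide, amine, ester, ether

pendant –CH2X: halogen on sp³ carbon → alkyl halide.
pendant –CHO: carbonyl C bonded to C and H → aldehyde.
pendant –COOCH3: carbonyl C bonded to C and –OCH3 → ester.
pendant –CH=CH2: C=C double bond → alkene.
pendant –OCH3: C–O–C with sp³ C, no adjacent C=O → ether.
halogen on an sp³ carbon → alkyl halide.
pendant –CH2X: halogen on sp³ carbon → alkyl halide.
–NH2 on an sp³ carbon with no adjacent C=O → amine.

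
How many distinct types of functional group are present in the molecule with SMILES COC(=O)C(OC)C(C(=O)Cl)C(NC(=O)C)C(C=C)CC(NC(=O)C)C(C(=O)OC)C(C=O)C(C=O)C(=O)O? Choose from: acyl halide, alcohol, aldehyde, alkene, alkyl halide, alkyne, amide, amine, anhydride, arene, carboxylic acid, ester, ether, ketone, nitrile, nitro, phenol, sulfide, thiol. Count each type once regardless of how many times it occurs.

Reading the structure from left to right:
  CH3OOC: CH3O–C(=O)–: carbonyl C bonded to C and to –OCH3 → ester (not ketone + ether).
  CH(OCH3): pendant –OCH3: C–O–C with sp³ C, no adjacent C=O → ether.
  CH(COCl): pendant –C(=O)X: carbonyl C bonded to C and halogen → acyl halide.
  CH(NHCOCH3): pendant –NHC(=O)CH3: N bonded to a carbonyl → amide (not amine).
  CH(CH=CH2): pendant –CH=CH2: C=C double bond → alkene.
  CH(NHCOCH3): pendant –NHC(=O)CH3: N bonded to a carbonyl → amide (not amine).
  CH(COOCH3): pendant –COOCH3: carbonyl C bonded to C and –OCH3 → ester.
  CH(CHO): pendant –CHO: carbonyl C bonded to C and H → aldehyde.
  CH(CHO): pendant –CHO: carbonyl C bonded to C and H → aldehyde.
  COOH: –COOH: carbonyl C bonded to –OH and C → carboxylic acid (the –OH is not a separate alcohol).
Distinct types present: acyl halide, aldehyde, alkene, amide, carboxylic acid, ester, ether.

7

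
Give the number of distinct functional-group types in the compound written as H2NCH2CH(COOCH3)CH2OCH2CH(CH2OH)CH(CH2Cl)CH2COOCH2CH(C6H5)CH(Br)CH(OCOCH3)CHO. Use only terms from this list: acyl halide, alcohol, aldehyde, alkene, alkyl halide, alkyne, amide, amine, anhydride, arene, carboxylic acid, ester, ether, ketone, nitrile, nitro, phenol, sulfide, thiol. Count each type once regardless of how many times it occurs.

7

–NH2 on an sp³ carbon with no adjacent C=O → amine.
pendant –COOCH3: carbonyl C bonded to C and –OCH3 → ester.
C–O–C with sp³ carbons on both sides and no adjacent C=O → ether.
pendant –CH2OH on an sp³ backbone C → alcohol.
pendant –CH2X: halogen on sp³ carbon → alkyl halide.
–C(=O)–O–C with C on the carbonyl side → ester.
pendant –C6H5: benzene ring → arene.
halogen on an sp³ carbon → alkyl halide.
pendant –OC(=O)CH3: an acyloxy group → ester.
terminal –CHO: carbonyl C bonded to H and C → aldehyde.
Distinct types present: alcohol, aldehyde, alkyl halide, amine, arene, ester, ether.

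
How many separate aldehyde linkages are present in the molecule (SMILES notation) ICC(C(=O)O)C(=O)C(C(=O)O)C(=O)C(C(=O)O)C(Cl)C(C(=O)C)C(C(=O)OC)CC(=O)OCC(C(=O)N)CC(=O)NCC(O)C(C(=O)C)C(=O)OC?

0

halogen on an sp³ carbon → alkyl halide.
pendant –COOH: carbonyl C bonded to C and –OH → carboxylic acid.
–C(=O)– with carbon on both sides → ketone.
pendant –COOH: carbonyl C bonded to C and –OH → carboxylic acid.
–C(=O)– with carbon on both sides → ketone.
pendant –COOH: carbonyl C bonded to C and –OH → carboxylic acid.
halogen on an sp³ carbon → alkyl halide.
pendant –COCH3: carbonyl C bonded to two carbons → ketone.
pendant –COOCH3: carbonyl C bonded to C and –OCH3 → ester.
–C(=O)–O–C with C on the carbonyl side → ester.
pendant –CONH2: carbonyl C bonded to C and N → amide.
–C(=O)–N– linkage → amide (the N is not an amine).
–OH on an sp³ carbon → alcohol (secondary).
pendant –COCH3: carbonyl C bonded to two carbons → ketone.
–C(=O)OCH3: carbonyl C bonded to C and to –OCH3 → ester (not ketone + ether).
No segment is a aldehyde: CH(COOH) is carboxylic acid, not aldehyde; CO is ketone, not aldehyde; CH(COOH) is carboxylic acid, not aldehyde. → 0.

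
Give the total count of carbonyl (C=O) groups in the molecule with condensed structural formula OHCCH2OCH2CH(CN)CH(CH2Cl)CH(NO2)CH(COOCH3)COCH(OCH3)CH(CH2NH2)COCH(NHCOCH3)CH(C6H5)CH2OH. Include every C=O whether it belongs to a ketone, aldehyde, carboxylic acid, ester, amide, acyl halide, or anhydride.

OHC: aldehyde, 1 C=O (running total 1).
CH(COOCH3): ester, 1 C=O (running total 2).
CO: ketone, 1 C=O (running total 3).
CO: ketone, 1 C=O (running total 4).
CH(NHCOCH3): amide, 1 C=O (running total 5).

5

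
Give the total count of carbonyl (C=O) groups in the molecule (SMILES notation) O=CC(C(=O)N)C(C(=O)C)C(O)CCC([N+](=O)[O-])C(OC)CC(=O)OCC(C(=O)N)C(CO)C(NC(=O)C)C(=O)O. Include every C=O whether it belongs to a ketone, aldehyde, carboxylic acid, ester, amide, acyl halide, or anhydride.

OHC: aldehyde, 1 C=O (running total 1).
CH(CONH2): amide, 1 C=O (running total 2).
CH(COCH3): ketone, 1 C=O (running total 3).
CH2COOCH2: ester, 1 C=O (running total 4).
CH(CONH2): amide, 1 C=O (running total 5).
CH(NHCOCH3): amide, 1 C=O (running total 6).
COOH: carboxylic acid, 1 C=O (running total 7).

7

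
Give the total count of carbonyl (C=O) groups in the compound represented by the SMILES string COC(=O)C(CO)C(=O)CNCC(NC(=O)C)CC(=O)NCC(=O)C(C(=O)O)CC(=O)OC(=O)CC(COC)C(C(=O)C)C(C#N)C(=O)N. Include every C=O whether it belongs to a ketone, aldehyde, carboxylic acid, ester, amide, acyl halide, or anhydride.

CH3OOC: ester, 1 C=O (running total 1).
CO: ketone, 1 C=O (running total 2).
CH(NHCOCH3): amide, 1 C=O (running total 3).
CH2CONHCH2: amide, 1 C=O (running total 4).
CO: ketone, 1 C=O (running total 5).
CH(COOH): carboxylic acid, 1 C=O (running total 6).
CH2CO-O-COCH2: anhydride, 2 C=O (running total 8).
CH(COCH3): ketone, 1 C=O (running total 9).
CONH2: amide, 1 C=O (running total 10).

10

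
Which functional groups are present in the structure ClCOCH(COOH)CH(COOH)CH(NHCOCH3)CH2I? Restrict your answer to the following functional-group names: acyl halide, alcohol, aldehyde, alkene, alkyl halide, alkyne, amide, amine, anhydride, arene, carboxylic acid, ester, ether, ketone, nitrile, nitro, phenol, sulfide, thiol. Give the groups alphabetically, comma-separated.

acyl halide, alkyl halide, amide, carboxylic acid

Taking each segment in turn:
  ClCO: –C(=O)Cl: carbonyl C bonded to C and to a halogen → acyl halide (not alkyl halide).
  CH(COOH): pendant –COOH: carbonyl C bonded to C and –OH → carboxylic acid.
  CH(COOH): pendant –COOH: carbonyl C bonded to C and –OH → carboxylic acid.
  CH(NHCOCH3): pendant –NHC(=O)CH3: N bonded to a carbonyl → amide (not amine).
  CH2I: halogen on an sp³ carbon → alkyl halide.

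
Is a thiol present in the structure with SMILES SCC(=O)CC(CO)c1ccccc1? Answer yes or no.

–SH on an sp³ carbon → thiol.
–C(=O)– with carbon on both sides → ketone.
pendant –CH2OH on an sp³ backbone C → alcohol.
–C6H5 phenyl ring → arene.
The HSCH2 segment supplies the thiol: –SH on an sp³ carbon → thiol.

yes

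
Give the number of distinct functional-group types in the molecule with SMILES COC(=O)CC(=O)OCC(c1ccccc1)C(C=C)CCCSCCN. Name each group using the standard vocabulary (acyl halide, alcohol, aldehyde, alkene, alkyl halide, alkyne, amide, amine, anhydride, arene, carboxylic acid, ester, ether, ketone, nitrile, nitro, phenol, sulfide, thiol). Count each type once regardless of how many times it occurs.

5

Working along the chain:
  CH3OOC: CH3O–C(=O)–: carbonyl C bonded to C and to –OCH3 → ester (not ketone + ether).
  CH2COOCH2: –C(=O)–O–C with C on the carbonyl side → ester.
  CH(C6H5): pendant –C6H5: benzene ring → arene.
  CH(CH=CH2): pendant –CH=CH2: C=C double bond → alkene.
  CH2SCH2: C–S–C linkage → sulfide (thioether).
  CH2NH2: –NH2 on an sp³ carbon with no adjacent C=O → amine.
Distinct types present: alkene, amine, arene, ester, sulfide.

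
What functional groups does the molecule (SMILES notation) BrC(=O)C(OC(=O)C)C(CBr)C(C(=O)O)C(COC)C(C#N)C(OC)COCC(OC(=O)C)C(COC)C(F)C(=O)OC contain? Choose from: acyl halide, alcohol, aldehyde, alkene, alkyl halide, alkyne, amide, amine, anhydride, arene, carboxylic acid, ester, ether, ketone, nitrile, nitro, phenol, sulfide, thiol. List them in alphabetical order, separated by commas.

Working along the chain:
  BrCO: –C(=O)Br: carbonyl C bonded to C and to a halogen → acyl halide (not alkyl halide).
  CH(OCOCH3): pendant –OC(=O)CH3: an acyloxy group → ester.
  CH(CH2Br): pendant –CH2X: halogen on sp³ carbon → alkyl halide.
  CH(COOH): pendant –COOH: carbonyl C bonded to C and –OH → carboxylic acid.
  CH(CH2OCH3): pendant –CH2OCH3: C–O–C linkage → ether.
  CH(CN): pendant –C≡N: nitrile.
  CH(OCH3): pendant –OCH3: C–O–C with sp³ C, no adjacent C=O → ether.
  CH2OCH2: C–O–C with sp³ carbons on both sides and no adjacent C=O → ether.
  CH(OCOCH3): pendant –OC(=O)CH3: an acyloxy group → ester.
  CH(CH2OCH3): pendant –CH2OCH3: C–O–C linkage → ether.
  CH(F): halogen on an sp³ carbon → alkyl halide.
  COOCH3: –C(=O)OCH3: carbonyl C bonded to C and to –OCH3 → ester (not ketone + ether).

acyl halide, alkyl halide, carboxylic acid, ester, ether, nitrile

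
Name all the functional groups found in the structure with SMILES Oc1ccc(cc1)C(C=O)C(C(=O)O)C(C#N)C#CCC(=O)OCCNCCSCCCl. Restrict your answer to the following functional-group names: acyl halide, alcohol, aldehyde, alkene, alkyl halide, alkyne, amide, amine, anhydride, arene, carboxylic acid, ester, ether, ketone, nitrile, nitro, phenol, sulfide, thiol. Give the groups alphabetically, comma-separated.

aldehyde, alkyl halide, alkyne, amine, arene, carboxylic acid, ester, nitrile, phenol, sulfide

–OH attached directly to an aromatic ring → phenol (not alcohol); the ring itself is an arene.
pendant –CHO: carbonyl C bonded to C and H → aldehyde.
pendant –COOH: carbonyl C bonded to C and –OH → carboxylic acid.
pendant –C≡N: nitrile.
C≡C triple bond → alkyne.
–C(=O)–O–C with C on the carbonyl side → ester.
C–N–C with sp³ carbons and no adjacent C=O → amine (secondary).
C–S–C linkage → sulfide (thioether).
halogen on an sp³ carbon → alkyl halide.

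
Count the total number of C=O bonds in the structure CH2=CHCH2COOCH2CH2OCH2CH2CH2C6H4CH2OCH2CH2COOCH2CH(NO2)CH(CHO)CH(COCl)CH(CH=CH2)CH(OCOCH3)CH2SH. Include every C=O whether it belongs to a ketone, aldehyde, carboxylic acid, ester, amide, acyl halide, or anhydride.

5

CH2COOCH2: ester, 1 C=O (running total 1).
CH2COOCH2: ester, 1 C=O (running total 2).
CH(CHO): aldehyde, 1 C=O (running total 3).
CH(COCl): acyl halide, 1 C=O (running total 4).
CH(OCOCH3): ester, 1 C=O (running total 5).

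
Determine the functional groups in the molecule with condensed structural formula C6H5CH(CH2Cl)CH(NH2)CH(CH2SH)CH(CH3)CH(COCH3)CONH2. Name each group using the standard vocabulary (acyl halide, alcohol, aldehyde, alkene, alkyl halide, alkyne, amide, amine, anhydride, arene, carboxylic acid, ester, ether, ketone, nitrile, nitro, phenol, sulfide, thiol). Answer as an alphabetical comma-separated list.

C6H5– phenyl ring → arene.
pendant –CH2X: halogen on sp³ carbon → alkyl halide.
–NH2 on an sp³ carbon with no adjacent C=O → amine.
pendant –CH2SH → thiol.
pendant –COCH3: carbonyl C bonded to two carbons → ketone.
–C(=O)NH2: carbonyl C bonded to C and to N → amide (the N is not a separate amine).

alkyl halide, amide, amine, arene, ketone, thiol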